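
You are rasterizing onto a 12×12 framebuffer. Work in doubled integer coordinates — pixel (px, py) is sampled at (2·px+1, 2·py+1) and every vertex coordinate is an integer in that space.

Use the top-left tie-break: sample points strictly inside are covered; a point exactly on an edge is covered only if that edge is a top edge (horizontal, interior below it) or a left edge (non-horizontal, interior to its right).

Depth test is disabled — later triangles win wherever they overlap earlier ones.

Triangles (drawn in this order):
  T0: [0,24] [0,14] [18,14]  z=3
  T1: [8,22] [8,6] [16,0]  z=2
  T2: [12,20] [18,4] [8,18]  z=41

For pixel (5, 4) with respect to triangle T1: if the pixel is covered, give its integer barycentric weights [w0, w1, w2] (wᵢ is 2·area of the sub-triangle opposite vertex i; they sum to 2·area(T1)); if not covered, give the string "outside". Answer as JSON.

T0:
  2·area = 180
  edge (0, 24)→(0, 14): d=(0,-10) top-left  bias=+0
  edge (0, 14)→(18, 14): d=(18,0) top-left  bias=+0
  edge (18, 14)→(0, 24): d=(-18,10) right/bottom  bias=-1
    (0,7)@(1, 15): e=[10,18,152] → X
    (1,7)@(3, 15): e=[30,18,132] → X
    (2,7)@(5, 15): e=[50,18,112] → X
    (3,7)@(7, 15): e=[70,18,92] → X
    (4,7)@(9, 15): e=[90,18,72] → X
    (5,7)@(11, 15): e=[110,18,52] → X
    (6,7)@(13, 15): e=[130,18,32] → X
    (7,7)@(15, 15): e=[150,18,12] → X
    (8,7)@(17, 15): e=[170,18,-8] → .
    (0,8)@(1, 17): e=[10,54,116] → X
    (6,8)@(13, 17): e=[130,54,-4] → .
    (7,8)@(15, 17): e=[150,54,-24] → .
    (4,9)@(9, 19): e=[90,90,0] → .  [on edge]
  covered (22 px):
    . . . . . . . . . . . .
    . . . . . . . . . . . .
    . . . . . . . . . . . .
    . . . . . . . . . . . .
    . . . . . . . . . . . .
    . . . . . . . . . . . .
    . . . . . . . . . . . .
    X X X X X X X X . . . .
    X X X X X X . . . . . .
    X X X X . . . . . . . .
    X X X . . . . . . . . .
    X . . . . . . . . . . .
T1:
  2·area = 128
  edge (8, 22)→(8, 6): d=(0,-16) top-left  bias=+0
  edge (8, 6)→(16, 0): d=(8,-6) top-left  bias=+0
  edge (16, 0)→(8, 22): d=(-8,22) right/bottom  bias=-1
    (7,0)@(15, 1): e=[112,2,14] → X
    (8,0)@(17, 1): e=[144,14,-30] → .
    (6,1)@(13, 3): e=[80,6,42] → X
    (7,1)@(15, 3): e=[112,18,-2] → .
    (5,2)@(11, 5): e=[48,10,70] → X
    (7,2)@(15, 5): e=[112,34,-18] → .
    (4,3)@(9, 7): e=[16,14,98] → X
    (7,3)@(15, 7): e=[112,50,-34] → .
    (4,4)@(9, 9): e=[16,30,82] → X
    (6,4)@(13, 9): e=[80,54,-6] → .
    (4,5)@(9, 11): e=[16,46,66] → X
    (6,5)@(13, 11): e=[80,70,-22] → .
  covered (16 px):
    . . . . . . . X . . . .
    . . . . . . X . . . . .
    . . . . . X X . . . . .
    . . . . X X X . . . . .
    . . . . X X . . . . . .
    . . . . X X . . . . . .
    . . . . X X . . . . . .
    . . . . X . . . . . . .
    . . . . X . . . . . . .
    . . . . X . . . . . . .
    . . . . . . . . . . . .
    . . . . . . . . . . . .
T2:
  2·area = 76  (B↔C swapped to make it positive)
  edge (12, 20)→(8, 18): d=(-4,-2) top-left  bias=+0
  edge (8, 18)→(18, 4): d=(10,-14) top-left  bias=+0
  edge (18, 4)→(12, 20): d=(-6,16) right/bottom  bias=-1
    (7,4)@(15, 9): e=[50,8,18] → X
    (8,4)@(17, 9): e=[54,36,-14] → .
    (6,5)@(13, 11): e=[38,0,38] → X  [on edge]
    (8,5)@(17, 11): e=[46,56,-26] → .
    (6,6)@(13, 13): e=[30,20,26] → X
    (7,6)@(15, 13): e=[34,48,-6] → .
    (5,7)@(11, 15): e=[18,12,46] → X
    (7,7)@(15, 15): e=[26,68,-18] → .
    (4,8)@(9, 17): e=[6,4,66] → X
    (7,8)@(15, 17): e=[18,88,-30] → .
    (4,9)@(9, 19): e=[-2,24,54] → .
    (5,9)@(11, 19): e=[2,52,22] → X
  covered (10 px):
    . . . . . . . . . . . .
    . . . . . . . . . . . .
    . . . . . . . . . . . .
    . . . . . . . . . . . .
    . . . . . . . X . . . .
    . . . . . . X X . . . .
    . . . . . . X . . . . .
    . . . . . X X . . . . .
    . . . . X X X . . . . .
    . . . . . X . . . . . .
    . . . . . . . . . . . .
    . . . . . . . . . . . .

Answer: [42,38,48]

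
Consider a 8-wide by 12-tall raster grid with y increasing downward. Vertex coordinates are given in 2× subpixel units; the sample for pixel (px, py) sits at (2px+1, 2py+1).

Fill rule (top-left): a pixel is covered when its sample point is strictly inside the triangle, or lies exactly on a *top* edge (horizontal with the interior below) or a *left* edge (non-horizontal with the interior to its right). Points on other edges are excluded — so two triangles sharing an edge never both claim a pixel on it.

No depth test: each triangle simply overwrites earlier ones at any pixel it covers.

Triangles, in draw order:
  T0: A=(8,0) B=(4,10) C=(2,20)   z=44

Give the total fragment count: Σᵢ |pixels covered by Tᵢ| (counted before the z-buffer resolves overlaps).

T0:
  2·area = 20  (B↔C swapped to make it positive)
  edge (8, 0)→(2, 20): d=(-6,20) right/bottom  bias=-1
  edge (2, 20)→(4, 10): d=(2,-10) top-left  bias=+0
  edge (4, 10)→(8, 0): d=(4,-10) top-left  bias=+0
    (3,1)@(7, 3): e=[2,16,2] → █
    (4,1)@(9, 3): e=[-38,36,22] → ·
    (2,2)@(5, 5): e=[30,0,-10] → ·  [on edge]
    (3,2)@(7, 5): e=[-10,20,10] → ·
    (2,4)@(5, 9): e=[6,8,6] → █
    (3,4)@(7, 9): e=[-34,28,26] → ·
    (2,5)@(5, 11): e=[-6,12,14] → ·
    (1,7)@(3, 15): e=[10,0,10] → █  [on edge]
    (2,7)@(5, 15): e=[-30,20,30] → ·
    (1,8)@(3, 17): e=[-2,4,18] → ·
  covered (3 px):
    · · · · · · · ·
    · · · █ · · · ·
    · · · · · · · ·
    · · · · · · · ·
    · · █ · · · · ·
    · · · · · · · ·
    · · · · · · · ·
    · █ · · · · · ·
    · · · · · · · ·
    · · · · · · · ·
    · · · · · · · ·
    · · · · · · · ·

Result: 3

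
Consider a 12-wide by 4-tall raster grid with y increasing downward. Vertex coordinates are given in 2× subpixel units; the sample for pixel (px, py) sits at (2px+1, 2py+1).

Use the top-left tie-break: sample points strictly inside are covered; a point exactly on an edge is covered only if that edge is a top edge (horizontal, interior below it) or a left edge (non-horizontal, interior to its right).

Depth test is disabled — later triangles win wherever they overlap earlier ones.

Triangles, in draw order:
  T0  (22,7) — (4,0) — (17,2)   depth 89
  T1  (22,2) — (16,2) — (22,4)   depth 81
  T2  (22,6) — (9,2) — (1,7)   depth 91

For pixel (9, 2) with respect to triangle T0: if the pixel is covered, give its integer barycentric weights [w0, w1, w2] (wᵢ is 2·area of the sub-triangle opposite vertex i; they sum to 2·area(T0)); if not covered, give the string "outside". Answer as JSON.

T0:
  2·area = 55
  edge (22, 7)→(4, 0): d=(-18,-7) top-left  bias=+0
  edge (4, 0)→(17, 2): d=(13,2) right/bottom  bias=-1
  edge (17, 2)→(22, 7): d=(5,5) right/bottom  bias=-1
    (3,0)@(7, 1): e=[3,7,45] → █
    (4,0)@(9, 1): e=[17,3,35] → █
    (5,0)@(11, 1): e=[31,-1,25] → ·
    (3,1)@(7, 3): e=[-33,33,55] → ·
    (4,1)@(9, 3): e=[-19,29,45] → ·
    (6,1)@(13, 3): e=[9,21,25] → █
    (7,1)@(15, 3): e=[23,17,15] → █
    (8,1)@(17, 3): e=[37,13,5] → █
    (9,1)@(19, 3): e=[51,9,-5] → ·
    (6,2)@(13, 5): e=[-27,47,35] → ·
    (7,2)@(15, 5): e=[-13,43,25] → ·
    (8,2)@(17, 5): e=[1,39,15] → █
  covered (7 px):
    · · · █ █ · · · · · · ·
    · · · · · · █ █ █ · · ·
    · · · · · · · · █ █ · ·
    · · · · · · · · · · · ·
T1:
  2·area = 12  (B↔C swapped to make it positive)
  edge (22, 2)→(22, 4): d=(0,2) right/bottom  bias=-1
  edge (22, 4)→(16, 2): d=(-6,-2) top-left  bias=+0
  edge (16, 2)→(22, 2): d=(6,0) top-left  bias=+0
    (6,0)@(13, 1): e=[18,0,-6] → ·  [on edge]
    (9,1)@(19, 3): e=[6,0,6] → █  [on edge]
    (10,1)@(21, 3): e=[2,4,6] → █
    (11,1)@(23, 3): e=[-2,8,6] → ·
    (9,2)@(19, 5): e=[6,-12,18] → ·
    (10,2)@(21, 5): e=[2,-8,18] → ·
  covered (2 px):
    · · · · · · · · · · · ·
    · · · · · · · · · █ █ ·
    · · · · · · · · · · · ·
    · · · · · · · · · · · ·
T2:
  2·area = 97  (B↔C swapped to make it positive)
  edge (22, 6)→(1, 7): d=(-21,1) right/bottom  bias=-1
  edge (1, 7)→(9, 2): d=(8,-5) top-left  bias=+0
  edge (9, 2)→(22, 6): d=(13,4) right/bottom  bias=-1
    (4,1)@(9, 3): e=[76,8,13] → █
    (5,1)@(11, 3): e=[74,18,5] → █
    (6,1)@(13, 3): e=[72,28,-3] → ·
    (2,2)@(5, 5): e=[38,4,55] → █
    (3,2)@(7, 5): e=[36,14,47] → █
    (6,2)@(13, 5): e=[30,44,23] → █
    (7,2)@(15, 5): e=[28,54,15] → █
    (8,2)@(17, 5): e=[26,64,7] → █
    (9,2)@(19, 5): e=[24,74,-1] → ·
    (0,3)@(1, 7): e=[0,0,97] → ·  [on edge]
    (2,3)@(5, 7): e=[-4,20,81] → ·
    (3,3)@(7, 7): e=[-6,30,73] → ·
  covered (9 px):
    · · · · · · · · · · · ·
    · · · · █ █ · · · · · ·
    · · █ █ █ █ █ █ █ · · ·
    · · · · · · · · · · · ·

Result: [35,5,15]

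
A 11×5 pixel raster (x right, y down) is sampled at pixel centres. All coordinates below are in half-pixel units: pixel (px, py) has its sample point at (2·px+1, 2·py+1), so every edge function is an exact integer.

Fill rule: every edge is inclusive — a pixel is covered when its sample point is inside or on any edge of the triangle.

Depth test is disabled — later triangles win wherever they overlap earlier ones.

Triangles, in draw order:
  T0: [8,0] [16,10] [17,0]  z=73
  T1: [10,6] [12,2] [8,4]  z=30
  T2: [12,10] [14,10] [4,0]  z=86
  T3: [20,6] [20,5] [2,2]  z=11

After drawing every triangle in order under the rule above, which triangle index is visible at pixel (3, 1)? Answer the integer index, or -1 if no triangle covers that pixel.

T0:
  2·area = 90  (B↔C swapped to make it positive)
  edge (8, 0)→(17, 0): d=(9,0) inclusive
  edge (17, 0)→(16, 10): d=(-1,10) inclusive
  edge (16, 10)→(8, 0): d=(-8,-10) inclusive
    (4,0)@(9, 1): e=[9,79,2] → X
    (5,0)@(11, 1): e=[9,59,22] → X
    (6,0)@(13, 1): e=[9,39,42] → X
    (7,0)@(15, 1): e=[9,19,62] → X
    (8,0)@(17, 1): e=[9,-1,82] → .
    (4,1)@(9, 3): e=[27,77,-14] → .
    (5,1)@(11, 3): e=[27,57,6] → X
    (8,1)@(17, 3): e=[27,-3,66] → .
    (5,2)@(11, 5): e=[45,55,-10] → .
    (6,2)@(13, 5): e=[45,35,10] → X
    (8,2)@(17, 5): e=[45,-5,50] → .
    (6,3)@(13, 7): e=[63,33,-6] → .
  covered (10 px):
    . . . . X X X X . . .
    . . . . . X X X . . .
    . . . . . . X X . . .
    . . . . . . . X . . .
    . . . . . . . . . . .
T1:
  2·area = 12  (B↔C swapped to make it positive)
  edge (10, 6)→(8, 4): d=(-2,-2) inclusive
  edge (8, 4)→(12, 2): d=(4,-2) inclusive
  edge (12, 2)→(10, 6): d=(-2,4) inclusive
    (2,0)@(5, 1): e=[0,-18,30] → .  [on edge]
    (3,1)@(7, 3): e=[0,-6,18] → .  [on edge]
    (5,1)@(11, 3): e=[8,2,2] → X
    (6,1)@(13, 3): e=[12,6,-6] → .
    (4,2)@(9, 5): e=[0,6,6] → X  [on edge]
    (5,2)@(11, 5): e=[4,10,-2] → .
    (4,3)@(9, 7): e=[-4,14,2] → .
    (5,3)@(11, 7): e=[0,18,-6] → .  [on edge]
    (6,4)@(13, 9): e=[0,30,-18] → .  [on edge]
  covered (2 px):
    . . . . . . . . . . .
    . . . . . X . . . . .
    . . . . X . . . . . .
    . . . . . . . . . . .
    . . . . . . . . . . .
T2:
  2·area = 20  (B↔C swapped to make it positive)
  edge (12, 10)→(4, 0): d=(-8,-10) inclusive
  edge (4, 0)→(14, 10): d=(10,10) inclusive
  edge (14, 10)→(12, 10): d=(-2,0) inclusive
    (2,0)@(5, 1): e=[2,0,18] → X  [on edge]
    (3,0)@(7, 1): e=[22,-20,18] → .
    (2,1)@(5, 3): e=[-14,20,14] → .
    (3,1)@(7, 3): e=[6,0,14] → X  [on edge]
    (4,1)@(9, 3): e=[26,-20,14] → .
    (3,2)@(7, 5): e=[-10,20,10] → .
    (4,2)@(9, 5): e=[10,0,10] → X  [on edge]
    (5,2)@(11, 5): e=[30,-20,10] → .
    (4,3)@(9, 7): e=[-6,20,6] → .
    (5,3)@(11, 7): e=[14,0,6] → X  [on edge]
    (6,3)@(13, 7): e=[34,-20,6] → .
    (5,4)@(11, 9): e=[-2,20,2] → .
    (6,4)@(13, 9): e=[18,0,2] → X  [on edge]
  covered (5 px):
    . . X . . . . . . . .
    . . . X . . . . . . .
    . . . . X . . . . . .
    . . . . . X . . . . .
    . . . . . . X . . . .
T3:
  2·area = 18  (B↔C swapped to make it positive)
  edge (20, 6)→(2, 2): d=(-18,-4) inclusive
  edge (2, 2)→(20, 5): d=(18,3) inclusive
  edge (20, 5)→(20, 6): d=(0,1) inclusive
    (3,1)@(7, 3): e=[2,3,13] → X
    (4,1)@(9, 3): e=[10,-3,11] → .
    (3,2)@(7, 5): e=[-34,39,13] → .
    (8,2)@(17, 5): e=[6,9,3] → X
    (9,2)@(19, 5): e=[14,3,1] → X
    (10,2)@(21, 5): e=[22,-3,-1] → .
    (8,3)@(17, 7): e=[-30,45,3] → .
    (9,3)@(19, 7): e=[-22,39,1] → .
  covered (3 px):
    . . . . . . . . . . .
    . . . X . . . . . . .
    . . . . . . . . X X .
    . . . . . . . . . . .
    . . . . . . . . . . .

Z-buffer (winner per pixel, '.' = empty):
  . . 2 . 0 0 0 0 . . .
  . . . 3 . 1 0 0 . . .
  . . . . 2 . 0 0 3 3 .
  . . . . . 2 . 0 . . .
  . . . . . . 2 . . . .

Final: 3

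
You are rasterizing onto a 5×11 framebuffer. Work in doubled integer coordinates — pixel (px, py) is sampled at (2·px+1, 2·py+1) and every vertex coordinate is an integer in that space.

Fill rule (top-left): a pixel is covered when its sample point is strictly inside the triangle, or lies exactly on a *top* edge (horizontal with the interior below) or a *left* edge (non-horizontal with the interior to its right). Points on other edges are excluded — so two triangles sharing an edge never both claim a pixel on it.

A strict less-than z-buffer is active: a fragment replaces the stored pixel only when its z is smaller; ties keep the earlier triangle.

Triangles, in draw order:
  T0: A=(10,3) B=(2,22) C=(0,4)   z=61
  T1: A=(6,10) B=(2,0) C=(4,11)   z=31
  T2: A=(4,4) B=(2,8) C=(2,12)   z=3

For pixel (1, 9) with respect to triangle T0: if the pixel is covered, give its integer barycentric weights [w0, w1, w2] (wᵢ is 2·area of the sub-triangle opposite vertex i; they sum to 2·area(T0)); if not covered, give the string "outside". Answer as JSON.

T0:
  2·area = 182
  edge (10, 3)→(2, 22): d=(-8,19) right/bottom  bias=-1
  edge (2, 22)→(0, 4): d=(-2,-18) top-left  bias=+0
  edge (0, 4)→(10, 3): d=(10,-1) top-left  bias=+0
    (0,2)@(1, 5): e=[155,16,11] → X
    (1,2)@(3, 5): e=[117,52,13] → X
    (2,2)@(5, 5): e=[79,88,15] → X
    (3,2)@(7, 5): e=[41,124,17] → X
    (4,2)@(9, 5): e=[3,160,19] → X
    (0,3)@(1, 7): e=[139,12,31] → X
    (4,3)@(9, 7): e=[-13,156,39] → .
    (0,4)@(1, 9): e=[123,8,51] → X
    (4,4)@(9, 9): e=[-29,152,59] → .
    (0,5)@(1, 11): e=[107,4,71] → X
    (3,5)@(7, 11): e=[-7,112,77] → .
    (0,6)@(1, 13): e=[91,0,91] → X  [on edge]
  covered (22 px):
    . . . . .
    . . . . .
    X X X X X
    X X X X .
    X X X X .
    X X X . .
    X X X . .
    . X . . .
    . X . . .
    . X . . .
    . . . . .
T1:
  2·area = 24  (B↔C swapped to make it positive)
  edge (6, 10)→(4, 11): d=(-2,1) right/bottom  bias=-1
  edge (4, 11)→(2, 0): d=(-2,-11) top-left  bias=+0
  edge (2, 0)→(6, 10): d=(4,10) right/bottom  bias=-1
    (1,1)@(3, 3): e=[17,5,2] → X
    (2,1)@(5, 3): e=[15,27,-18] → .
    (1,2)@(3, 5): e=[13,1,10] → X
    (2,2)@(5, 5): e=[11,23,-10] → .
    (1,3)@(3, 7): e=[9,-3,18] → .
    (2,4)@(5, 9): e=[3,15,6] → X
    (3,4)@(7, 9): e=[1,37,-14] → .
    (2,5)@(5, 11): e=[-1,11,14] → .
  covered (3 px):
    . . . . .
    . X . . .
    . X . . .
    . . . . .
    . . X . .
    . . . . .
    . . . . .
    . . . . .
    . . . . .
    . . . . .
    . . . . .
T2:
  2·area = 8  (B↔C swapped to make it positive)
  edge (4, 4)→(2, 12): d=(-2,8) right/bottom  bias=-1
  edge (2, 12)→(2, 8): d=(0,-4) top-left  bias=+0
  edge (2, 8)→(4, 4): d=(2,-4) top-left  bias=+0
    (1,3)@(3, 7): e=[2,4,2] → X
    (2,3)@(5, 7): e=[-14,12,10] → .
    (1,4)@(3, 9): e=[-2,4,6] → .
  covered (1 px):
    . . . . .
    . . . . .
    . . . . .
    . X . . .
    . . . . .
    . . . . .
    . . . . .
    . . . . .
    . . . . .
    . . . . .
    . . . . .

Answer: [24,153,5]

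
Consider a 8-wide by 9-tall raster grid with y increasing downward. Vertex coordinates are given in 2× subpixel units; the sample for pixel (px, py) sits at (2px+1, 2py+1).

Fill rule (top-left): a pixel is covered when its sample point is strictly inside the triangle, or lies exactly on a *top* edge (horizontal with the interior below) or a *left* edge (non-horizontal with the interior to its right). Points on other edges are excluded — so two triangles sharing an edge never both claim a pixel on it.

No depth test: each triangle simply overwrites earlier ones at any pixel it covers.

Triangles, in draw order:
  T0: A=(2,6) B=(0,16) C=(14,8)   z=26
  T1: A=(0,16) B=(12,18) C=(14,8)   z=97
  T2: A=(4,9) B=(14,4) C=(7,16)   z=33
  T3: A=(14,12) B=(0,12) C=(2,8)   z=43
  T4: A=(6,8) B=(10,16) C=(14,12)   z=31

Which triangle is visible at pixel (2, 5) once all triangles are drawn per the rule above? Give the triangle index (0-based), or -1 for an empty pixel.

T0:
  2·area = 124  (B↔C swapped to make it positive)
  edge (2, 6)→(14, 8): d=(12,2) right/bottom  bias=-1
  edge (14, 8)→(0, 16): d=(-14,8) right/bottom  bias=-1
  edge (0, 16)→(2, 6): d=(2,-10) top-left  bias=+0
    (1,0)@(3, 1): e=[-62,186,0] → .  [on edge]
    (1,3)@(3, 7): e=[10,102,12] → X
    (2,3)@(5, 7): e=[6,86,32] → X
    (3,3)@(7, 7): e=[2,70,52] → X
    (4,3)@(9, 7): e=[-2,54,72] → .
    (1,4)@(3, 9): e=[34,74,16] → X
    (4,4)@(9, 9): e=[22,26,76] → X
    (5,4)@(11, 9): e=[18,10,96] → X
    (6,4)@(13, 9): e=[14,-6,116] → .
    (0,5)@(1, 11): e=[62,62,0] → X  [on edge]
    (4,5)@(9, 11): e=[46,-2,80] → .
    (5,5)@(11, 11): e=[42,-18,100] → .
  covered (16 px):
    . . . . . . . .
    . . . . . . . .
    . . . . . . . .
    . X X X . . . .
    . X X X X X . .
    X X X X . . . .
    X X X . . . . .
    X . . . . . . .
    . . . . . . . .
T1:
  2·area = 124  (B↔C swapped to make it positive)
  edge (0, 16)→(14, 8): d=(14,-8) top-left  bias=+0
  edge (14, 8)→(12, 18): d=(-2,10) right/bottom  bias=-1
  edge (12, 18)→(0, 16): d=(-12,-2) top-left  bias=+0
    (7,1)@(15, 3): e=[-62,0,186] → .  [on edge]
    (6,4)@(13, 9): e=[6,8,110] → X
    (7,4)@(15, 9): e=[22,-12,114] → .
    (4,5)@(9, 11): e=[2,44,78] → X
    (5,5)@(11, 11): e=[18,24,82] → X
    (7,5)@(15, 11): e=[50,-16,90] → .
    (3,6)@(7, 13): e=[14,60,50] → X
    (6,6)@(13, 13): e=[62,0,62] → .  [on edge]
    (1,7)@(3, 15): e=[10,96,18] → X
    (2,7)@(5, 15): e=[26,76,22] → X
    (6,7)@(13, 15): e=[90,-4,38] → .
    (1,8)@(3, 17): e=[38,92,-6] → .
  covered (15 px):
    . . . . . . . .
    . . . . . . . .
    . . . . . . . .
    . . . . . . . .
    . . . . . . X .
    . . . . X X X .
    . . . X X X . .
    . X X X X X . .
    . . . X X X . .
T2:
  2·area = 85
  edge (4, 9)→(14, 4): d=(10,-5) top-left  bias=+0
  edge (14, 4)→(7, 16): d=(-7,12) right/bottom  bias=-1
  edge (7, 16)→(4, 9): d=(-3,-7) top-left  bias=+0
    (6,2)@(13, 5): e=[5,5,75] → X
    (7,2)@(15, 5): e=[15,-19,89] → .
    (4,3)@(9, 7): e=[5,39,41] → X
    (5,3)@(11, 7): e=[15,15,55] → X
    (6,3)@(13, 7): e=[25,-9,69] → .
    (2,4)@(5, 9): e=[5,73,7] → X
    (3,4)@(7, 9): e=[15,49,21] → X
    (6,4)@(13, 9): e=[45,-23,63] → .
    (2,5)@(5, 11): e=[25,59,1] → X
    (5,5)@(11, 11): e=[55,-13,43] → .
    (2,6)@(5, 13): e=[45,45,-5] → .
    (3,6)@(7, 13): e=[55,21,9] → X
  covered (12 px):
    . . . . . . . .
    . . . . . . . .
    . . . . . . X .
    . . . . X X . .
    . . X X X X . .
    . . X X X . . .
    . . . X . . . .
    . . . X . . . .
    . . . . . . . .
T3:
  2·area = 56
  edge (14, 12)→(0, 12): d=(-14,0) right/bottom  bias=-1
  edge (0, 12)→(2, 8): d=(2,-4) top-left  bias=+0
  edge (2, 8)→(14, 12): d=(12,4) right/bottom  bias=-1
    (1,4)@(3, 9): e=[42,6,8] → X
    (2,4)@(5, 9): e=[42,14,0] → .  [on edge]
    (0,5)@(1, 11): e=[14,2,40] → X
    (2,5)@(5, 11): e=[14,18,24] → X
    (3,5)@(7, 11): e=[14,26,16] → X
    (4,5)@(9, 11): e=[14,34,8] → X
    (5,5)@(11, 11): e=[14,42,0] → .  [on edge]
    (0,6)@(1, 13): e=[-14,6,64] → .
    (1,6)@(3, 13): e=[-14,14,56] → .
    (2,6)@(5, 13): e=[-14,22,48] → .
    (3,6)@(7, 13): e=[-14,30,40] → .
    (4,6)@(9, 13): e=[-14,38,32] → .
  covered (6 px):
    . . . . . . . .
    . . . . . . . .
    . . . . . . . .
    . . . . . . . .
    . X . . . . . .
    X X X X X . . .
    . . . . . . . .
    . . . . . . . .
    . . . . . . . .
T4:
  2·area = 48  (B↔C swapped to make it positive)
  edge (6, 8)→(14, 12): d=(8,4) right/bottom  bias=-1
  edge (14, 12)→(10, 16): d=(-4,4) right/bottom  bias=-1
  edge (10, 16)→(6, 8): d=(-4,-8) top-left  bias=+0
    (3,4)@(7, 9): e=[4,40,4] → X
    (4,4)@(9, 9): e=[-4,32,20] → .
    (3,5)@(7, 11): e=[20,32,-4] → .
    (4,5)@(9, 11): e=[12,24,12] → X
    (5,5)@(11, 11): e=[4,16,28] → X
    (6,5)@(13, 11): e=[-4,8,44] → .
    (7,5)@(15, 11): e=[-12,0,60] → .  [on edge]
    (4,6)@(9, 13): e=[28,16,4] → X
    (6,6)@(13, 13): e=[12,0,36] → .  [on edge]
    (4,7)@(9, 15): e=[44,8,-4] → .
    (5,7)@(11, 15): e=[36,0,12] → .  [on edge]
    (4,8)@(9, 17): e=[60,0,-12] → .  [on edge]
  covered (5 px):
    . . . . . . . .
    . . . . . . . .
    . . . . . . . .
    . . . . . . . .
    . . . X . . . .
    . . . . X X . .
    . . . . X X . .
    . . . . . . . .
    . . . . . . . .

Z-buffer (winner per pixel, '.' = empty):
  . . . . . . . .
  . . . . . . . .
  . . . . . . 2 .
  . 0 0 0 2 2 . .
  . 3 2 4 2 2 1 .
  3 3 3 3 4 4 1 .
  0 0 0 2 4 4 . .
  0 1 1 2 1 1 . .
  . . . 1 1 1 . .

Final: 3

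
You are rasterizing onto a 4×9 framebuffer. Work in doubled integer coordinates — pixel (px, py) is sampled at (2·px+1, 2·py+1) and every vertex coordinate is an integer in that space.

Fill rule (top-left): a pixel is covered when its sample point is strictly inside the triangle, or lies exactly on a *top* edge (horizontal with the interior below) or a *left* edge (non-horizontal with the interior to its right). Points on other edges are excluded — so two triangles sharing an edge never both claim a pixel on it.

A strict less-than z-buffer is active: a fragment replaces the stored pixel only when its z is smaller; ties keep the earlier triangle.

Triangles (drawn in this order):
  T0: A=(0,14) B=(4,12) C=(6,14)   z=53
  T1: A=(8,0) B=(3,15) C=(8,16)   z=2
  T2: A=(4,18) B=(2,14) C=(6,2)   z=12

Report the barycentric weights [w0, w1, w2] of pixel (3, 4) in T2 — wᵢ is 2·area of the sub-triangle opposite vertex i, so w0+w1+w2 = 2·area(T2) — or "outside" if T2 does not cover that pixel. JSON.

T0:
  2·area = 12
  edge (0, 14)→(4, 12): d=(4,-2) top-left  bias=+0
  edge (4, 12)→(6, 14): d=(2,2) right/bottom  bias=-1
  edge (6, 14)→(0, 14): d=(-6,0) right/bottom  bias=-1
    (0,4)@(1, 9): e=[-18,0,30] → ·  [on edge]
    (1,5)@(3, 11): e=[-6,0,18] → ·  [on edge]
    (1,6)@(3, 13): e=[2,4,6] → #
    (2,6)@(5, 13): e=[6,0,6] → ·  [on edge]
    (1,7)@(3, 15): e=[10,8,-6] → ·
    (3,7)@(7, 15): e=[18,0,-6] → ·  [on edge]
  covered (1 px):
    · · · ·
    · · · ·
    · · · ·
    · · · ·
    · · · ·
    · · · ·
    · # · ·
    · · · ·
    · · · ·
T1:
  2·area = 80  (B↔C swapped to make it positive)
  edge (8, 0)→(8, 16): d=(0,16) right/bottom  bias=-1
  edge (8, 16)→(3, 15): d=(-5,-1) top-left  bias=+0
  edge (3, 15)→(8, 0): d=(5,-15) top-left  bias=+0
    (3,1)@(7, 3): e=[16,64,0] → #  [on edge]
    (3,2)@(7, 5): e=[16,54,10] → #
    (3,3)@(7, 7): e=[16,44,20] → #
    (2,4)@(5, 9): e=[48,32,0] → #  [on edge]
    (2,5)@(5, 11): e=[48,22,10] → #
    (2,6)@(5, 13): e=[48,12,20] → #
    (1,7)@(3, 15): e=[80,0,0] → #  [on edge]
    (1,8)@(3, 17): e=[80,-10,10] → ·
    (2,8)@(5, 17): e=[48,-8,40] → ·
    (3,8)@(7, 17): e=[16,-6,70] → ·
  covered (12 px):
    · · · ·
    · · · #
    · · · #
    · · · #
    · · # #
    · · # #
    · · # #
    · # # #
    · · · ·
T2:
  2·area = 40
  edge (4, 18)→(2, 14): d=(-2,-4) top-left  bias=+0
  edge (2, 14)→(6, 2): d=(4,-12) top-left  bias=+0
  edge (6, 2)→(4, 18): d=(-2,16) right/bottom  bias=-1
    (2,2)@(5, 5): e=[30,0,10] → #  [on edge]
    (3,2)@(7, 5): e=[38,24,-22] → ·
    (2,3)@(5, 7): e=[26,8,6] → #
    (3,3)@(7, 7): e=[34,32,-26] → ·
    (2,4)@(5, 9): e=[22,16,2] → #
    (3,4)@(7, 9): e=[30,40,-30] → ·
    (1,5)@(3, 11): e=[10,0,30] → #  [on edge]
    (2,5)@(5, 11): e=[18,24,-2] → ·
    (1,6)@(3, 13): e=[6,8,26] → #
    (2,6)@(5, 13): e=[14,32,-6] → ·
    (1,7)@(3, 15): e=[2,16,22] → #
    (2,7)@(5, 15): e=[10,40,-10] → ·
    (0,8)@(1, 17): e=[-10,0,50] → ·  [on edge]
  covered (6 px):
    · · · ·
    · · · ·
    · · # ·
    · · # ·
    · · # ·
    · # · ·
    · # · ·
    · # · ·
    · · · ·

Answer: "outside"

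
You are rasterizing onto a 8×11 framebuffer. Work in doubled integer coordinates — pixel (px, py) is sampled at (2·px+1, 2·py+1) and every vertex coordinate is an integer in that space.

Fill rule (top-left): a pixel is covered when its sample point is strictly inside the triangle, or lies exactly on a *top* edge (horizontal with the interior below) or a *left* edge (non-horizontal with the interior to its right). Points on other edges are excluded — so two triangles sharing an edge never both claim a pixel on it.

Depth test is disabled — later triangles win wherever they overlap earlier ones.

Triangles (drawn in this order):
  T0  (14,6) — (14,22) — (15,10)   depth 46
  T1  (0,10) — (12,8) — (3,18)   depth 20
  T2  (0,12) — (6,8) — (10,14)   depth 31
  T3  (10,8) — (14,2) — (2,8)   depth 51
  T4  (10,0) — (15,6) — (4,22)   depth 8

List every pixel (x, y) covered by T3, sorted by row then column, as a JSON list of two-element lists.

T0:
  2·area = 16  (B↔C swapped to make it positive)
  edge (14, 6)→(15, 10): d=(1,4) right/bottom  bias=-1
  edge (15, 10)→(14, 22): d=(-1,12) right/bottom  bias=-1
  edge (14, 22)→(14, 6): d=(0,-16) top-left  bias=+0
  covered (0 px):
    . . . . . . . .
    . . . . . . . .
    . . . . . . . .
    . . . . . . . .
    . . . . . . . .
    . . . . . . . .
    . . . . . . . .
    . . . . . . . .
    . . . . . . . .
    . . . . . . . .
    . . . . . . . .
T1:
  2·area = 102
  edge (0, 10)→(12, 8): d=(12,-2) top-left  bias=+0
  edge (12, 8)→(3, 18): d=(-9,10) right/bottom  bias=-1
  edge (3, 18)→(0, 10): d=(-3,-8) top-left  bias=+0
    (3,4)@(7, 9): e=[2,41,59] → X
    (4,4)@(9, 9): e=[6,21,75] → X
    (5,4)@(11, 9): e=[10,1,91] → X
    (6,4)@(13, 9): e=[14,-19,107] → .
    (0,5)@(1, 11): e=[14,83,5] → X
    (1,5)@(3, 11): e=[18,63,21] → X
    (2,5)@(5, 11): e=[22,43,37] → X
    (5,5)@(11, 11): e=[34,-17,85] → .
    (0,6)@(1, 13): e=[38,65,-1] → .
    (1,6)@(3, 13): e=[42,45,15] → X
    (4,6)@(9, 13): e=[54,-15,63] → .
    (1,7)@(3, 15): e=[66,27,9] → X
  covered (14 px):
    . . . . . . . .
    . . . . . . . .
    . . . . . . . .
    . . . . . . . .
    . . . X X X . .
    X X X X X . . .
    . X X X . . . .
    . X X . . . . .
    . X . . . . . .
    . . . . . . . .
    . . . . . . . .
T2:
  2·area = 52
  edge (0, 12)→(6, 8): d=(6,-4) top-left  bias=+0
  edge (6, 8)→(10, 14): d=(4,6) right/bottom  bias=-1
  edge (10, 14)→(0, 12): d=(-10,-2) top-left  bias=+0
    (2,4)@(5, 9): e=[2,10,40] → X
    (3,4)@(7, 9): e=[10,-2,44] → .
    (1,5)@(3, 11): e=[6,30,16] → X
    (3,5)@(7, 11): e=[22,6,24] → X
    (4,5)@(9, 11): e=[30,-6,28] → .
    (1,6)@(3, 13): e=[18,38,-4] → .
    (2,6)@(5, 13): e=[26,26,0] → X  [on edge]
    (4,6)@(9, 13): e=[42,2,8] → X
    (5,6)@(11, 13): e=[50,-10,12] → .
    (2,7)@(5, 15): e=[38,34,-20] → .
    (3,7)@(7, 15): e=[46,22,-16] → .
    (4,7)@(9, 15): e=[54,10,-12] → .
    (7,7)@(15, 15): e=[78,-26,0] → .  [on edge]
  covered (7 px):
    . . . . . . . .
    . . . . . . . .
    . . . . . . . .
    . . . . . . . .
    . . X . . . . .
    . X X X . . . .
    . . X X X . . .
    . . . . . . . .
    . . . . . . . .
    . . . . . . . .
    . . . . . . . .
T3:
  2·area = 48  (B↔C swapped to make it positive)
  edge (10, 8)→(2, 8): d=(-8,0) right/bottom  bias=-1
  edge (2, 8)→(14, 2): d=(12,-6) top-left  bias=+0
  edge (14, 2)→(10, 8): d=(-4,6) right/bottom  bias=-1
    (6,1)@(13, 3): e=[40,6,2] → X
    (7,1)@(15, 3): e=[40,18,-10] → .
    (4,2)@(9, 5): e=[24,6,18] → X
    (5,2)@(11, 5): e=[24,18,6] → X
    (6,2)@(13, 5): e=[24,30,-6] → .
    (2,3)@(5, 7): e=[8,6,34] → X
    (3,3)@(7, 7): e=[8,18,22] → X
    (5,3)@(11, 7): e=[8,42,-2] → .
    (2,4)@(5, 9): e=[-8,30,26] → .
    (3,4)@(7, 9): e=[-8,42,14] → .
    (4,4)@(9, 9): e=[-8,54,2] → .
  covered (6 px):
    . . . . . . . .
    . . . . . . X .
    . . . . X X . .
    . . X X X . . .
    . . . . . . . .
    . . . . . . . .
    . . . . . . . .
    . . . . . . . .
    . . . . . . . .
    . . . . . . . .
    . . . . . . . .
T4:
  2·area = 146
  edge (10, 0)→(15, 6): d=(5,6) right/bottom  bias=-1
  edge (15, 6)→(4, 22): d=(-11,16) right/bottom  bias=-1
  edge (4, 22)→(10, 0): d=(6,-22) top-left  bias=+0
    (5,1)@(11, 3): e=[9,97,40] → X
    (6,1)@(13, 3): e=[-3,65,84] → .
    (4,2)@(9, 5): e=[31,107,8] → X
    (6,2)@(13, 5): e=[7,43,96] → X
    (7,2)@(15, 5): e=[-5,11,140] → .
    (4,3)@(9, 7): e=[41,85,20] → X
    (7,3)@(15, 7): e=[5,-11,152] → .
    (4,4)@(9, 9): e=[51,63,32] → X
    (6,4)@(13, 9): e=[27,-1,120] → .
    (3,5)@(7, 11): e=[73,73,0] → X  [on edge]
    (6,5)@(13, 11): e=[37,-23,132] → .
    (3,6)@(7, 13): e=[83,51,12] → X
  covered (17 px):
    . . . . . . . .
    . . . . . X . .
    . . . . X X X .
    . . . . X X X .
    . . . . X X . .
    . . . X X X . .
    . . . X X . . .
    . . . X . . . .
    . . . X . . . .
    . . X . . . . .
    . . . . . . . .

Answer: [[6,1],[4,2],[5,2],[2,3],[3,3],[4,3]]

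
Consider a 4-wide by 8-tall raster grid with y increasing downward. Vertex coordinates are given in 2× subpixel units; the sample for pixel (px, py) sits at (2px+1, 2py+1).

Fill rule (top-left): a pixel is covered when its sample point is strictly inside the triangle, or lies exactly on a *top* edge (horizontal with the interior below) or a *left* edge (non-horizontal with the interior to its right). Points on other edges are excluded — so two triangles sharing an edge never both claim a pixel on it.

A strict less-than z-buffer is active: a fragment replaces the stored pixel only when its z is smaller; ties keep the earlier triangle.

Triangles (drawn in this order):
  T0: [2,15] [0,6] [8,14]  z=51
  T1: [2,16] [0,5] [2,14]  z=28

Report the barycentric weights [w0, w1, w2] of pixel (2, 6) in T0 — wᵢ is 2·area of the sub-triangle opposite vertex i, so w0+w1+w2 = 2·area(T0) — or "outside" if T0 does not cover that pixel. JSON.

T0:
  2·area = 56
  edge (2, 15)→(0, 6): d=(-2,-9) top-left  bias=+0
  edge (0, 6)→(8, 14): d=(8,8) right/bottom  bias=-1
  edge (8, 14)→(2, 15): d=(-6,1) right/bottom  bias=-1
    (0,3)@(1, 7): e=[7,0,49] → ·  [on edge]
    (0,4)@(1, 9): e=[3,16,37] → #
    (1,4)@(3, 9): e=[21,0,35] → ·  [on edge]
    (0,5)@(1, 11): e=[-1,32,25] → ·
    (1,5)@(3, 11): e=[17,16,23] → #
    (2,5)@(5, 11): e=[35,0,21] → ·  [on edge]
    (1,6)@(3, 13): e=[13,32,11] → #
    (2,6)@(5, 13): e=[31,16,9] → #
    (3,6)@(7, 13): e=[49,0,7] → ·  [on edge]
    (1,7)@(3, 15): e=[9,48,-1] → ·
    (2,7)@(5, 15): e=[27,32,-3] → ·
  covered (4 px):
    · · · ·
    · · · ·
    · · · ·
    · · · ·
    # · · ·
    · # · ·
    · # # ·
    · · · ·
T1:
  2·area = 4
  edge (2, 16)→(0, 5): d=(-2,-11) top-left  bias=+0
  edge (0, 5)→(2, 14): d=(2,9) right/bottom  bias=-1
  edge (2, 14)→(2, 16): d=(0,2) right/bottom  bias=-1
  covered (0 px):
    · · · ·
    · · · ·
    · · · ·
    · · · ·
    · · · ·
    · · · ·
    · · · ·
    · · · ·

Final: [16,9,31]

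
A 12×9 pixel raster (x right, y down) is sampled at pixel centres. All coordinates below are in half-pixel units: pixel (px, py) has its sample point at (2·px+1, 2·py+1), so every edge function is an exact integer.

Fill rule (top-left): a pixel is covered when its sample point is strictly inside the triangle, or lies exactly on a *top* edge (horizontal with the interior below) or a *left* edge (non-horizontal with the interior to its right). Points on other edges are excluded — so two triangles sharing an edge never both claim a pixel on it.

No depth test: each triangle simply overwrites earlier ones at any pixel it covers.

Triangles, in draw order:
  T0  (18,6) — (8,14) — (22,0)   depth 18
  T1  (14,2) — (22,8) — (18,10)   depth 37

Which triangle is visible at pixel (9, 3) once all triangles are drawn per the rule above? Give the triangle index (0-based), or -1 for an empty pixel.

T0:
  2·area = 28
  edge (18, 6)→(8, 14): d=(-10,8) right/bottom  bias=-1
  edge (8, 14)→(22, 0): d=(14,-14) top-left  bias=+0
  edge (22, 0)→(18, 6): d=(-4,6) right/bottom  bias=-1
    (10,0)@(21, 1): e=[26,0,2] → X  [on edge]
    (11,0)@(23, 1): e=[10,28,-10] → .
    (9,1)@(19, 3): e=[22,0,6] → X  [on edge]
    (10,1)@(21, 3): e=[6,28,-6] → .
    (8,2)@(17, 5): e=[18,0,10] → X  [on edge]
    (9,2)@(19, 5): e=[2,28,-2] → .
    (7,3)@(15, 7): e=[14,0,14] → X  [on edge]
    (8,3)@(17, 7): e=[-2,28,2] → .
    (6,4)@(13, 9): e=[10,0,18] → X  [on edge]
    (7,4)@(15, 9): e=[-6,28,6] → .
    (5,5)@(11, 11): e=[6,0,22] → X  [on edge]
    (6,5)@(13, 11): e=[-10,28,10] → .
    (4,6)@(9, 13): e=[2,0,26] → X  [on edge]
    (3,7)@(7, 15): e=[-2,0,30] → .  [on edge]
    (2,8)@(5, 17): e=[-6,0,34] → .  [on edge]
  covered (7 px):
    . . . . . . . . . . X .
    . . . . . . . . . X . .
    . . . . . . . . X . . .
    . . . . . . . X . . . .
    . . . . . . X . . . . .
    . . . . . X . . . . . .
    . . . . X . . . . . . .
    . . . . . . . . . . . .
    . . . . . . . . . . . .
T1:
  2·area = 40
  edge (14, 2)→(22, 8): d=(8,6) right/bottom  bias=-1
  edge (22, 8)→(18, 10): d=(-4,2) right/bottom  bias=-1
  edge (18, 10)→(14, 2): d=(-4,-8) top-left  bias=+0
    (7,1)@(15, 3): e=[2,34,4] → X
    (8,1)@(17, 3): e=[-10,30,20] → .
    (7,2)@(15, 5): e=[18,26,-4] → .
    (8,2)@(17, 5): e=[6,22,12] → X
    (9,2)@(19, 5): e=[-6,18,28] → .
    (8,3)@(17, 7): e=[22,14,4] → X
    (9,3)@(19, 7): e=[10,10,20] → X
    (10,3)@(21, 7): e=[-2,6,36] → .
    (8,4)@(17, 9): e=[38,6,-4] → .
    (9,4)@(19, 9): e=[26,2,12] → X
    (10,4)@(21, 9): e=[14,-2,28] → .
    (9,5)@(19, 11): e=[42,-6,4] → .
  covered (5 px):
    . . . . . . . . . . . .
    . . . . . . . X . . . .
    . . . . . . . . X . . .
    . . . . . . . . X X . .
    . . . . . . . . . X . .
    . . . . . . . . . . . .
    . . . . . . . . . . . .
    . . . . . . . . . . . .
    . . . . . . . . . . . .

Z-buffer (winner per pixel, '.' = empty):
  . . . . . . . . . . 0 .
  . . . . . . . 1 . 0 . .
  . . . . . . . . 1 . . .
  . . . . . . . 0 1 1 . .
  . . . . . . 0 . . 1 . .
  . . . . . 0 . . . . . .
  . . . . 0 . . . . . . .
  . . . . . . . . . . . .
  . . . . . . . . . . . .

Result: 1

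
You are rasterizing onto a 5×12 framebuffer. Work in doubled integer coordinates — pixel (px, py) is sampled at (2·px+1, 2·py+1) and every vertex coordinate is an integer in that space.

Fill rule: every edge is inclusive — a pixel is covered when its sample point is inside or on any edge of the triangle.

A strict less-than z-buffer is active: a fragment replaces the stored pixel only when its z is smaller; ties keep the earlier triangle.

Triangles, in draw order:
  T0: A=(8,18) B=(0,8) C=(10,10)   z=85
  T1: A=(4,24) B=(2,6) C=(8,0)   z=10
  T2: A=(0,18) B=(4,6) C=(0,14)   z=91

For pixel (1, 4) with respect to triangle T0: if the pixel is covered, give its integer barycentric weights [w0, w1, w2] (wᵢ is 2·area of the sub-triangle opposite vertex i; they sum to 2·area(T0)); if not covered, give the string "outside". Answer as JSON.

T0:
  2·area = 84
  edge (8, 18)→(0, 8): d=(-8,-10) inclusive
  edge (0, 8)→(10, 10): d=(10,2) inclusive
  edge (10, 10)→(8, 18): d=(-2,8) inclusive
    (0,4)@(1, 9): e=[2,8,74] → X
    (1,4)@(3, 9): e=[22,4,58] → X
    (2,4)@(5, 9): e=[42,0,42] → X  [on edge]
    (3,4)@(7, 9): e=[62,-4,26] → .
    (0,5)@(1, 11): e=[-14,28,70] → .
    (1,5)@(3, 11): e=[6,24,54] → X
    (3,5)@(7, 11): e=[46,16,22] → X
    (4,5)@(9, 11): e=[66,12,6] → X
    (1,6)@(3, 13): e=[-10,44,50] → .
    (2,6)@(5, 13): e=[10,40,34] → X
    (2,7)@(5, 15): e=[-6,60,30] → .
    (3,7)@(7, 15): e=[14,56,14] → X
  covered (11 px):
    . . . . .
    . . . . .
    . . . . .
    . . . . .
    X X X . .
    . X X X X
    . . X X X
    . . . X .
    . . . . .
    . . . . .
    . . . . .
    . . . . .
T1:
  2·area = 120
  edge (4, 24)→(2, 6): d=(-2,-18) inclusive
  edge (2, 6)→(8, 0): d=(6,-6) inclusive
  edge (8, 0)→(4, 24): d=(-4,24) inclusive
    (3,0)@(7, 1): e=[100,0,20] → X  [on edge]
    (4,0)@(9, 1): e=[136,12,-28] → .
    (2,1)@(5, 3): e=[60,0,60] → X  [on edge]
    (4,1)@(9, 3): e=[132,24,-36] → .
    (1,2)@(3, 5): e=[20,0,100] → X  [on edge]
    (4,2)@(9, 5): e=[128,36,-44] → .
    (0,3)@(1, 7): e=[-20,0,140] → .  [on edge]
    (1,3)@(3, 7): e=[16,12,92] → X
    (3,3)@(7, 7): e=[88,36,-4] → .
    (1,4)@(3, 9): e=[12,24,84] → X
    (3,4)@(7, 9): e=[84,48,-12] → .
    (1,5)@(3, 11): e=[8,36,76] → X
    (1,7)@(3, 15): e=[0,60,60] → X  [on edge]
  covered (17 px):
    . . . X .
    . . X X .
    . X X X .
    . X X . .
    . X X . .
    . X X . .
    . X X . .
    . X X . .
    . . X . .
    . . . . .
    . . . . .
    . . . . .
T2:
  2·area = 16  (B↔C swapped to make it positive)
  edge (0, 18)→(0, 14): d=(0,-4) inclusive
  edge (0, 14)→(4, 6): d=(4,-8) inclusive
  edge (4, 6)→(0, 18): d=(-4,12) inclusive
    (2,1)@(5, 3): e=[20,-4,0] → .  [on edge]
    (1,4)@(3, 9): e=[12,4,0] → X  [on edge]
    (2,4)@(5, 9): e=[20,20,-24] → .
    (1,5)@(3, 11): e=[12,12,-8] → .
    (0,6)@(1, 13): e=[4,4,8] → X
    (1,6)@(3, 13): e=[12,20,-16] → .
    (0,7)@(1, 15): e=[4,12,0] → X  [on edge]
    (1,7)@(3, 15): e=[12,28,-24] → .
    (0,8)@(1, 17): e=[4,20,-8] → .
  covered (3 px):
    . . . . .
    . . . . .
    . . . . .
    . . . . .
    . X . . .
    . . . . .
    X . . . .
    X . . . .
    . . . . .
    . . . . .
    . . . . .
    . . . . .

Final: [4,58,22]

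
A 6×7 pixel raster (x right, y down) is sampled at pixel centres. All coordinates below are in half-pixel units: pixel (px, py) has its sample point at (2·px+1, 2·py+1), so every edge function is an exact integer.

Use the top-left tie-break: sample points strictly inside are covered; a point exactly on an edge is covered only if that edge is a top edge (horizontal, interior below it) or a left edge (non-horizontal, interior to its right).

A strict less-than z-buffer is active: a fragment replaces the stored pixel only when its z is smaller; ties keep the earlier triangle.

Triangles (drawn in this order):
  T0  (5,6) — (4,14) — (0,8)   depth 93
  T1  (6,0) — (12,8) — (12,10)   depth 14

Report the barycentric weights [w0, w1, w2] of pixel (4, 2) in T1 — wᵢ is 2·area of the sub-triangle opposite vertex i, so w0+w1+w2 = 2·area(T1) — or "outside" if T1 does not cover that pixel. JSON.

T0:
  2·area = 38
  edge (5, 6)→(4, 14): d=(-1,8) right/bottom  bias=-1
  edge (4, 14)→(0, 8): d=(-4,-6) top-left  bias=+0
  edge (0, 8)→(5, 6): d=(5,-2) top-left  bias=+0
    (1,3)@(3, 7): e=[15,22,1] → █
    (2,3)@(5, 7): e=[-1,34,5] → ·
    (0,4)@(1, 9): e=[29,2,7] → █
    (2,4)@(5, 9): e=[-3,26,15] → ·
    (0,5)@(1, 11): e=[27,-6,17] → ·
    (1,5)@(3, 11): e=[11,6,21] → █
    (2,5)@(5, 11): e=[-5,18,25] → ·
    (1,6)@(3, 13): e=[9,-2,31] → ·
  covered (4 px):
    · · · · · ·
    · · · · · ·
    · · · · · ·
    · █ · · · ·
    █ █ · · · ·
    · █ · · · ·
    · · · · · ·
T1:
  2·area = 12
  edge (6, 0)→(12, 8): d=(6,8) right/bottom  bias=-1
  edge (12, 8)→(12, 10): d=(0,2) right/bottom  bias=-1
  edge (12, 10)→(6, 0): d=(-6,-10) top-left  bias=+0
    (4,2)@(9, 5): e=[6,6,0] → █  [on edge]
    (5,2)@(11, 5): e=[-10,2,20] → ·
    (4,3)@(9, 7): e=[18,6,-12] → ·
    (5,3)@(11, 7): e=[2,2,8] → █
    (5,4)@(11, 9): e=[14,2,-4] → ·
  covered (2 px):
    · · · · · ·
    · · · · · ·
    · · · · █ ·
    · · · · · █
    · · · · · ·
    · · · · · ·
    · · · · · ·

Result: [6,0,6]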